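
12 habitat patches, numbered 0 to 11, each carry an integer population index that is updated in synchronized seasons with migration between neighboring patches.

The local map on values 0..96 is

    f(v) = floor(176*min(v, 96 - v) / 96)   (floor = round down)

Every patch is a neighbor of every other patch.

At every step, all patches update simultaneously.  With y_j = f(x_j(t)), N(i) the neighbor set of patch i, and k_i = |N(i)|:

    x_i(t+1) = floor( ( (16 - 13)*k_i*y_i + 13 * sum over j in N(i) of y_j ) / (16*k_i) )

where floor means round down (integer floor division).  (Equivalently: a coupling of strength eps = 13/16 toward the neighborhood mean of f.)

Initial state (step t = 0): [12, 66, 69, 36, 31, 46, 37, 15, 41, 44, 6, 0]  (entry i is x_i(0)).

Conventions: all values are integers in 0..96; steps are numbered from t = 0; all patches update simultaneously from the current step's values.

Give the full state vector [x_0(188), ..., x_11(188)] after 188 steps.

Answer: [82, 82, 82, 82, 82, 82, 82, 82, 82, 82, 82, 82]
Key observation: The state at step 3, [25, 25, 25, 25, 25, 25, 25, 25, 25, 25, 25, 25], reappears at step 6: the system is in a cycle of period 3 from step 3 on.  Therefore the state at step 188 equals the state at step 3 + ((188 - 3) mod 3) = 5, which is [82, 82, 82, 82, 82, 82, 82, 82, 82, 82, 82, 82].

Derivation:
t=0: [12, 66, 69, 36, 31, 46, 37, 15, 41, 44, 6, 0]
t=1: [46, 49, 49, 51, 50, 53, 51, 46, 52, 52, 44, 43]
t=2: [82, 82, 82, 82, 82, 81, 82, 82, 81, 81, 81, 81]
t=3: [25, 25, 25, 25, 25, 25, 25, 25, 25, 25, 25, 25]
t=4: [45, 45, 45, 45, 45, 45, 45, 45, 45, 45, 45, 45]
t=5: [82, 82, 82, 82, 82, 82, 82, 82, 82, 82, 82, 82]
t=6: [25, 25, 25, 25, 25, 25, 25, 25, 25, 25, 25, 25]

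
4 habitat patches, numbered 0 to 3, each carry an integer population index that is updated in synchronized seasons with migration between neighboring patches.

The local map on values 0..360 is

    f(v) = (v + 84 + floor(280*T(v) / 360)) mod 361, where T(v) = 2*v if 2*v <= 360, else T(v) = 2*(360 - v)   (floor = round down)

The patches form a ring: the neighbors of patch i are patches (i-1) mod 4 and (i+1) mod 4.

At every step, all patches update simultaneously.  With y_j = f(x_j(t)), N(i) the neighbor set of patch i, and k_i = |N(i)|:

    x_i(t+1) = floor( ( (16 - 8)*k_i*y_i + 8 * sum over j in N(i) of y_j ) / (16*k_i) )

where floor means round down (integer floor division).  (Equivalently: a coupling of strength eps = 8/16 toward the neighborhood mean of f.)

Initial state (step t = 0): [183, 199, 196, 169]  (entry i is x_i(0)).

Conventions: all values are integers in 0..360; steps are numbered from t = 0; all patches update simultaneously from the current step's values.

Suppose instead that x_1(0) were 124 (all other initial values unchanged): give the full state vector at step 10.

Answer: [143, 151, 143, 135]
Key observation: This trace re-runs the system from the modified initial state.

Derivation:
t=0: [183, 124, 196, 169]
t=1: [138, 108, 135, 165]
t=2: [163, 215, 160, 107]
t=3: [199, 149, 195, 246]
t=4: [148, 138, 149, 159]
t=5: [101, 88, 102, 115]
t=6: [252, 325, 253, 179]
t=7: [142, 122, 141, 161]
t=8: [84, 59, 83, 109]
t=9: [207, 265, 206, 149]
t=10: [143, 151, 143, 135]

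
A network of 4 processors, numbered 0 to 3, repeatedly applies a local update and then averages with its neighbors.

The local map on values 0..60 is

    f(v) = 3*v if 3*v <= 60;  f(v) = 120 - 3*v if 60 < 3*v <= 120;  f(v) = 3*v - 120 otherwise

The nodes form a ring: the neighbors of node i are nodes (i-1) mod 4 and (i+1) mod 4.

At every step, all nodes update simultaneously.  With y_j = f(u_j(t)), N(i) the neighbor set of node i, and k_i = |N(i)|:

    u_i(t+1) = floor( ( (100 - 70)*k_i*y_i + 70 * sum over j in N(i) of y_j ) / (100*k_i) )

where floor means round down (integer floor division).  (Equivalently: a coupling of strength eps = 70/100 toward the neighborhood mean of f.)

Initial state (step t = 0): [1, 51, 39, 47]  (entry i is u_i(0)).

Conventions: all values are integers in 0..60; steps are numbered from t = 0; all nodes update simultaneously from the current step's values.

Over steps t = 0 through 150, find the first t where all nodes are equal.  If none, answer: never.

Simulating step by step:
t=0: [1, 51, 39, 47]  (not all equal)
t=1: [19, 12, 19, 8]  (not all equal)
t=2: [38, 50, 38, 47]  (not all equal)
t=3: [19, 13, 19, 10]  (not all equal)
t=4: [41, 51, 41, 48]  (not all equal)
t=5: [20, 12, 20, 9]  (not all equal)
t=6: [40, 52, 40, 50]  (not all equal)
t=7: [23, 10, 23, 9]  (not all equal)
t=8: [35, 44, 35, 43]  (not all equal)
t=9: [11, 14, 11, 13]  (not all equal)
t=10: [38, 35, 38, 34]  (not all equal)
t=11: [13, 8, 13, 9]  (not all equal)
t=12: [29, 34, 29, 35]  (not all equal)
t=13: [21, 28, 21, 27]  (not all equal)
t=14: [43, 50, 43, 51]  (not all equal)
t=15: [24, 15, 24, 16]  (not all equal)
t=16: [46, 47, 46, 48]  (not all equal)
t=17: [21, 18, 21, 19]  (not all equal)
t=18: [55, 56, 55, 57]  (not all equal)
t=19: [48, 45, 48, 46]  (not all equal)
t=20: [18, 21, 18, 22]  (not all equal)
t=21: [55, 54, 55, 54]  (not all equal)
t=22: [42, 44, 42, 44]  (not all equal)
t=23: [10, 7, 10, 7]  (not all equal)
t=24: [23, 27, 23, 27]  (not all equal)
t=25: [42, 47, 42, 47]  (not all equal)
t=26: [16, 10, 16, 10]  (not all equal)
t=27: [35, 42, 35, 42]  (not all equal)
t=28: [8, 12, 8, 12]  (not all equal)
t=29: [32, 27, 32, 27]  (not all equal)
t=30: [34, 28, 34, 28]  (not all equal)
t=31: [30, 23, 30, 23]  (not all equal)
t=32: [44, 36, 44, 36]  (not all equal)
t=33: [12, 12, 12, 12]  (all equal)

Answer: 33
Key observation: Synchronization is absorbing here: once all nodes are equal they stay equal, and step 33 is the first all-equal step.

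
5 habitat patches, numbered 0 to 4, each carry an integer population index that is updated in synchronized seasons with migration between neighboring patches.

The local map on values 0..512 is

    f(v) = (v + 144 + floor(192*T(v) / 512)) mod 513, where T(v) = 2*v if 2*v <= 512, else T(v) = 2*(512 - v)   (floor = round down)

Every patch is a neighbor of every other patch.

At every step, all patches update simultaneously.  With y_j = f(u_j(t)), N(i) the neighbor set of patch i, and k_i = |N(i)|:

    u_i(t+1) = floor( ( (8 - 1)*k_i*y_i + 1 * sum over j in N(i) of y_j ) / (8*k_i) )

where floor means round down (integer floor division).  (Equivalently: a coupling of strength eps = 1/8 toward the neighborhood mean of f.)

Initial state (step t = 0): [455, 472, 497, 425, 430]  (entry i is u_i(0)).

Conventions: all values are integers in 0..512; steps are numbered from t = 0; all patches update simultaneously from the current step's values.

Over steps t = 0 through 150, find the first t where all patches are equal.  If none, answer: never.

Answer: 6
Key observation: Synchronization is absorbing here: once all patches are equal they stay equal, and step 6 is the first all-equal step.

Derivation:
t=0: [455, 472, 497, 425, 430]  (not all equal)
t=1: [128, 132, 137, 122, 123]  (not all equal)
t=2: [368, 373, 380, 358, 360]  (not all equal)
t=3: [106, 107, 109, 104, 105]  (not all equal)
t=4: [329, 330, 333, 326, 327]  (not all equal)
t=5: [96, 96, 97, 96, 96]  (not all equal)
t=6: [312, 312, 312, 312, 312]  (all equal)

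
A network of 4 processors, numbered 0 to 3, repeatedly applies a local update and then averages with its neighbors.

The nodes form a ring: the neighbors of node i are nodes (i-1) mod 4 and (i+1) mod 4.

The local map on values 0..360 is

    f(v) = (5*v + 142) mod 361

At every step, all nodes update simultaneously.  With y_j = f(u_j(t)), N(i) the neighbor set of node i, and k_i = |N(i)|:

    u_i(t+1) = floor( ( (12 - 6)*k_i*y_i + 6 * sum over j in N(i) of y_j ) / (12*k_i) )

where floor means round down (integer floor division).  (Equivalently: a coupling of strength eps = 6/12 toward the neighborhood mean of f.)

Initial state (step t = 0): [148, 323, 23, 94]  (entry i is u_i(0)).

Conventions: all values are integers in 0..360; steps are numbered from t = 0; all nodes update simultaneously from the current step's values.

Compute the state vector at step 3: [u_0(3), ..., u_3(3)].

Simulating step by step:
t=0: [148, 323, 23, 94]
t=1: [221, 260, 269, 229]
t=2: [222, 231, 162, 153]
t=3: [184, 206, 214, 192]

Answer: [184, 206, 214, 192]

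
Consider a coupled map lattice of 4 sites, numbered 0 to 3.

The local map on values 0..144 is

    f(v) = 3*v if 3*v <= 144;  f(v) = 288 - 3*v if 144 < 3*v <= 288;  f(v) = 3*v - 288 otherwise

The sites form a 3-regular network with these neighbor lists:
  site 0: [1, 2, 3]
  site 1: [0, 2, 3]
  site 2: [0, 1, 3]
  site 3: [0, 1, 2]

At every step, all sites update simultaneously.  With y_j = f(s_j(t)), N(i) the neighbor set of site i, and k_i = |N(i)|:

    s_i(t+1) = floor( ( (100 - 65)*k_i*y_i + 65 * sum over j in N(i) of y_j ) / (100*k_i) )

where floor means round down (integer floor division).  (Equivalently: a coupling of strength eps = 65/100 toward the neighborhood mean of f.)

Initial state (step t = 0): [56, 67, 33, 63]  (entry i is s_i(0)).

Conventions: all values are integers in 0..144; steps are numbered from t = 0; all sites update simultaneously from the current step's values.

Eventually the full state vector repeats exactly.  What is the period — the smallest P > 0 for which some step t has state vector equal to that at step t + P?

Simulating step by step:
t=0: [56, 67, 33, 63]
t=1: [103, 99, 100, 100]
t=2: [14, 12, 13, 13]
t=3: [39, 38, 39, 39]
t=4: [116, 115, 116, 116]
t=5: [59, 58, 59, 59]
t=6: [111, 112, 111, 111]
t=7: [45, 46, 45, 45]
t=8: [135, 136, 135, 135]
t=9: [117, 118, 117, 117]
t=10: [63, 64, 63, 63]
t=11: [98, 97, 98, 98]
t=12: [5, 4, 5, 5]
t=13: [14, 13, 14, 14]
t=14: [41, 40, 41, 41]
t=15: [122, 121, 122, 122]
t=16: [77, 76, 77, 77]
t=17: [57, 58, 57, 57]
t=18: [116, 115, 116, 116]

Answer: 14
Key observation: The state at step 4, [116, 115, 116, 116], reappears at step 18 — and no state repeats earlier — so the cycle the system enters has period 14.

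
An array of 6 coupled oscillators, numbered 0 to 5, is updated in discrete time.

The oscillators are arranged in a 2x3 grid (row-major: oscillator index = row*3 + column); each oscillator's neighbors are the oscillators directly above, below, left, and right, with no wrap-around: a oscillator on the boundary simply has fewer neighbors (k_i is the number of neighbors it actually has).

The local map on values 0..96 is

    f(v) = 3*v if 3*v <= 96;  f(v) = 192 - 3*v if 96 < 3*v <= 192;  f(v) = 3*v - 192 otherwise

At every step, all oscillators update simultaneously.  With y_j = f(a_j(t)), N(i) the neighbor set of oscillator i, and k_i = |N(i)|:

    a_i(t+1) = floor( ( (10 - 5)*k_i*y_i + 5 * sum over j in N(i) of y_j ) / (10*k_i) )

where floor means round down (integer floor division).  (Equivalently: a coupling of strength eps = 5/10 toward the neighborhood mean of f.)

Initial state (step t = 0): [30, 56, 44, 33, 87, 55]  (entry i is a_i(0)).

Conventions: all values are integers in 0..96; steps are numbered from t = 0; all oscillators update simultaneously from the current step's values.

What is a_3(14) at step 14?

Simulating step by step:
t=0: [30, 56, 44, 33, 87, 55]
t=1: [74, 48, 42, 86, 58, 45]
t=2: [43, 43, 59, 45, 37, 49]
t=3: [61, 58, 34, 64, 68, 46]
t=4: [9, 27, 63, 5, 18, 52]
t=5: [37, 54, 30, 27, 49, 32]
t=6: [68, 51, 76, 72, 57, 81]
t=7: [21, 31, 40, 20, 29, 39]
t=8: [69, 83, 78, 67, 81, 77]
t=9: [24, 46, 45, 21, 43, 42]
t=10: [65, 59, 58, 65, 62, 63]
t=11: [6, 12, 13, 3, 6, 7]
t=12: [20, 30, 33, 13, 20, 24]
t=13: [62, 80, 87, 49, 63, 74]
t=14: [26, 37, 54, 24, 22, 33]

Answer: a_3(14) = 24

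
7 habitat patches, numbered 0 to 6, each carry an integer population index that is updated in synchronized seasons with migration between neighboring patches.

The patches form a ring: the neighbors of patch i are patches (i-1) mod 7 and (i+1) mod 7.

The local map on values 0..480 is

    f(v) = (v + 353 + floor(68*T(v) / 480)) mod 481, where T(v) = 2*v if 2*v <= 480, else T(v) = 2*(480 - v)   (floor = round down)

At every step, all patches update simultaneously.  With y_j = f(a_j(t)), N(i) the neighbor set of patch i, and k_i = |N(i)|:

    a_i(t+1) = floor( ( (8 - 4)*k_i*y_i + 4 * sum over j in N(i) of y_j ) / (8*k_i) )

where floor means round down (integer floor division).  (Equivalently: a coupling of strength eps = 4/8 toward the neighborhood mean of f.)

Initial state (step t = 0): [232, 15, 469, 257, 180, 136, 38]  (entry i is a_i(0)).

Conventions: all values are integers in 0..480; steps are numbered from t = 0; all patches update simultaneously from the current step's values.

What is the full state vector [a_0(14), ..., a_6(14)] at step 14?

Answer: [92, 82, 148, 175, 140, 133, 138]

Derivation:
t=0: [232, 15, 469, 257, 180, 136, 38]
t=1: [277, 314, 313, 207, 111, 149, 254]
t=2: [208, 226, 208, 130, 57, 82, 162]
t=3: [129, 150, 119, 160, 337, 355, 188]
t=4: [62, 47, 47, 106, 209, 221, 131]
t=5: [329, 417, 311, 142, 110, 122, 166]
t=6: [219, 271, 205, 87, 27, 38, 110]
t=7: [130, 173, 234, 362, 409, 300, 145]
t=8: [57, 99, 176, 251, 273, 201, 94]
t=9: [451, 370, 215, 168, 180, 233, 375]
t=10: [302, 256, 163, 106, 116, 180, 263]
t=11: [208, 171, 90, 29, 37, 105, 179]
t=12: [117, 197, 354, 412, 299, 128, 86]
t=13: [157, 132, 237, 272, 195, 189, 246]
t=14: [92, 82, 148, 175, 140, 133, 138]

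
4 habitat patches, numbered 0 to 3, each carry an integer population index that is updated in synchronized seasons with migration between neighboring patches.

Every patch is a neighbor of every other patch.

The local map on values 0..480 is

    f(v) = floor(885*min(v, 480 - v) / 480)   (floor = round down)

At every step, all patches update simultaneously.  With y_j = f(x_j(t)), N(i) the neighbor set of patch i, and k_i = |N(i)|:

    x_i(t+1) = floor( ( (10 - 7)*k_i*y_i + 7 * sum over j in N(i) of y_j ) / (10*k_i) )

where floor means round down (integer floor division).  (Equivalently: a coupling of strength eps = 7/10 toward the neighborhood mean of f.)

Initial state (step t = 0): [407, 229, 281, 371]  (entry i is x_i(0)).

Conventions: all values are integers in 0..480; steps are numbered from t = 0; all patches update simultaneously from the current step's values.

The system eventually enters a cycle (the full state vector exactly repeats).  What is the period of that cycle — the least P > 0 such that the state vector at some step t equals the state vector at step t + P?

Answer: 20
Key observation: The state at step 4, [379, 379, 379, 379], reappears at step 24 — and no state repeats earlier — so the cycle the system enters has period 20.

Derivation:
t=0: [407, 229, 281, 371]
t=1: [270, 289, 286, 275]
t=2: [369, 367, 367, 368]
t=3: [206, 206, 206, 206]
t=4: [379, 379, 379, 379]
t=5: [186, 186, 186, 186]
t=6: [342, 342, 342, 342]
t=7: [254, 254, 254, 254]
t=8: [416, 416, 416, 416]
t=9: [118, 118, 118, 118]
t=10: [217, 217, 217, 217]
t=11: [400, 400, 400, 400]
t=12: [147, 147, 147, 147]
t=13: [271, 271, 271, 271]
t=14: [385, 385, 385, 385]
t=15: [175, 175, 175, 175]
t=16: [322, 322, 322, 322]
t=17: [291, 291, 291, 291]
t=18: [348, 348, 348, 348]
t=19: [243, 243, 243, 243]
t=20: [436, 436, 436, 436]
t=21: [81, 81, 81, 81]
t=22: [149, 149, 149, 149]
t=23: [274, 274, 274, 274]
t=24: [379, 379, 379, 379]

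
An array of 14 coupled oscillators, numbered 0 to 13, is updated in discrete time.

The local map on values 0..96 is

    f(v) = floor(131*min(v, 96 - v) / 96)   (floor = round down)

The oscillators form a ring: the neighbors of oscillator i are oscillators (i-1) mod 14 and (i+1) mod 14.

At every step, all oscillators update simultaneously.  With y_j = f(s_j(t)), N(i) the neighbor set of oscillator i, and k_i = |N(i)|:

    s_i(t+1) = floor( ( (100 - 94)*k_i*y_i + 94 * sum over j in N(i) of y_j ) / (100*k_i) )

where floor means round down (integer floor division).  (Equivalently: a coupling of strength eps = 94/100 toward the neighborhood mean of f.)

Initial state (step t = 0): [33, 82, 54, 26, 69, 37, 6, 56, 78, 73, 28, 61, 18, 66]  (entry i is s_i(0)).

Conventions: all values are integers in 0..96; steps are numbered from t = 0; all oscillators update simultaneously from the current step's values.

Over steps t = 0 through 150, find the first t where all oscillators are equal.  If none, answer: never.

Simulating step by step:
t=0: [33, 82, 54, 26, 69, 37, 6, 56, 78, 73, 28, 61, 18, 66]  (not all equal)
t=1: [30, 49, 28, 45, 42, 23, 49, 18, 41, 31, 38, 31, 42, 34]  (not all equal)
t=2: [54, 40, 61, 48, 46, 58, 29, 57, 34, 52, 42, 53, 44, 48]  (not all equal)
t=3: [59, 52, 58, 55, 58, 50, 51, 43, 55, 52, 58, 58, 61, 58]  (not all equal)
t=4: [55, 51, 57, 51, 58, 56, 60, 58, 58, 53, 55, 49, 50, 48]  (not all equal)
t=5: [62, 54, 60, 52, 57, 50, 52, 50, 54, 53, 60, 58, 64, 58]  (not all equal)
t=6: [53, 48, 57, 51, 60, 56, 61, 58, 59, 53, 54, 46, 50, 44]  (not all equal)
t=7: [62, 56, 62, 51, 56, 48, 52, 48, 54, 53, 59, 59, 61, 60]  (not all equal)
t=8: [51, 46, 56, 50, 62, 57, 64, 58, 61, 53, 53, 48, 49, 46]  (not all equal)
t=9: [61, 57, 61, 50, 56, 45, 51, 45, 54, 52, 61, 61, 63, 62]  (not all equal)
t=10: [49, 47, 56, 51, 61, 57, 61, 59, 60, 52, 53, 46, 46, 46]  (not all equal)
t=11: [63, 59, 61, 51, 56, 47, 51, 48, 54, 53, 60, 60, 62, 62]  (not all equal)
t=12: [47, 46, 54, 51, 61, 57, 64, 59, 61, 53, 53, 47, 47, 45]  (not all equal)
t=13: [61, 60, 61, 52, 56, 45, 50, 45, 53, 52, 60, 61, 62, 63]  (not all equal)
t=14: [47, 47, 54, 51, 60, 58, 61, 60, 60, 53, 53, 47, 46, 46]  (not all equal)
t=15: [63, 60, 62, 53, 55, 48, 49, 48, 53, 53, 60, 60, 62, 62]  (not all equal)
t=16: [47, 45, 53, 50, 61, 59, 64, 61, 61, 53, 53, 47, 47, 45]  (not all equal)
t=17: [61, 61, 61, 53, 55, 45, 48, 45, 52, 52, 60, 61, 62, 63]  (not all equal)
t=18: [46, 47, 52, 51, 59, 60, 61, 62, 60, 54, 53, 47, 46, 46]  (not all equal)
t=19: [62, 61, 62, 55, 54, 48, 47, 47, 51, 53, 60, 60, 62, 62]  (not all equal)
t=20: [46, 46, 50, 51, 59, 60, 64, 62, 61, 55, 53, 47, 47, 46]  (not all equal)
t=21: [62, 62, 61, 56, 54, 46, 47, 45, 50, 52, 59, 61, 63, 62]  (not all equal)
t=22: [46, 46, 49, 52, 57, 60, 61, 62, 60, 56, 53, 47, 46, 45]  (not all equal)
t=23: [61, 62, 61, 58, 54, 49, 47, 47, 49, 53, 58, 60, 62, 61]  (not all equal)
t=24: [46, 46, 48, 51, 57, 60, 64, 64, 61, 57, 53, 48, 47, 46]  (not all equal)
t=25: [62, 63, 61, 59, 54, 48, 45, 44, 47, 52, 58, 61, 63, 62]  (not all equal)
t=26: [45, 46, 47, 51, 57, 59, 62, 62, 60, 57, 53, 47, 46, 45]  (not all equal)
t=27: [61, 62, 61, 58, 55, 49, 47, 47, 49, 53, 58, 60, 62, 61]  (not all equal)
t=28: [46, 46, 48, 51, 57, 59, 64, 64, 61, 57, 53, 48, 47, 46]  (not all equal)
t=29: [62, 63, 61, 59, 55, 48, 46, 44, 47, 52, 58, 61, 63, 62]  (not all equal)
t=30: [45, 46, 47, 50, 57, 58, 62, 62, 60, 57, 53, 47, 46, 45]  (not all equal)
t=31: [61, 62, 62, 58, 56, 49, 48, 47, 49, 53, 58, 60, 62, 61]  (not all equal)
t=32: [46, 46, 48, 50, 57, 59, 64, 64, 61, 57, 53, 48, 47, 46]  (not all equal)
t=33: [62, 63, 62, 59, 55, 48, 46, 44, 47, 52, 58, 61, 63, 62]  (not all equal)
t=34: [45, 45, 47, 50, 57, 58, 62, 62, 60, 57, 53, 47, 46, 45]  (not all equal)
t=35: [61, 62, 61, 58, 56, 49, 48, 47, 49, 53, 58, 60, 62, 61]  (not all equal)
t=36: [46, 46, 48, 50, 57, 59, 64, 64, 61, 57, 53, 48, 47, 46]  (not all equal)

Answer: never
Key observation: The state at step 32 reappears at step 36 — the system is in a cycle of period 4 from step 32 on.  No step 0..36 is synchronized, and the cycle repeats forever, so no step up to 150 (or ever) has all oscillators equal.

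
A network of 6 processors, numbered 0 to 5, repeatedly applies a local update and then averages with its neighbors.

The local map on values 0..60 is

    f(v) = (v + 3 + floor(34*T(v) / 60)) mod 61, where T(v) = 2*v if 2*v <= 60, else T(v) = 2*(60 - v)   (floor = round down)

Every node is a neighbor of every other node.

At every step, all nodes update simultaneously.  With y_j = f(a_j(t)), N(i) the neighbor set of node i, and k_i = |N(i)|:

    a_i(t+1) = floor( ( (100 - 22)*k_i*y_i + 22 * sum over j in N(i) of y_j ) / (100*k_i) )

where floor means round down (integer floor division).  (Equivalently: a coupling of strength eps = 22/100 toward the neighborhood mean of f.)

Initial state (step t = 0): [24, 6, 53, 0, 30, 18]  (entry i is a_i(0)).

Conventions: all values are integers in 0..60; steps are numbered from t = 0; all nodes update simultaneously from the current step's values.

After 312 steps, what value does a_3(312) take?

Simulating step by step:
t=0: [24, 6, 53, 0, 30, 18]
t=1: [45, 16, 6, 7, 9, 35]
t=2: [7, 31, 15, 16, 20, 8]
t=3: [19, 10, 32, 34, 40, 21]
t=4: [37, 23, 9, 9, 8, 40]
t=5: [9, 43, 21, 21, 20, 8]
t=6: [24, 11, 42, 42, 41, 22]
t=7: [45, 25, 9, 9, 9, 42]
t=8: [8, 46, 21, 21, 21, 8]
t=9: [22, 10, 42, 42, 42, 22]
t=10: [41, 23, 8, 8, 8, 41]
t=11: [8, 43, 20, 20, 20, 8]
t=12: [22, 10, 40, 40, 40, 22]
t=13: [41, 23, 8, 8, 8, 41]

Answer: a_3(312) = 40
Key observation: The state at step 10, [41, 23, 8, 8, 8, 41], reappears at step 13: the system is in a cycle of period 3 from step 10 on.  Therefore the state at step 312 equals the state at step 10 + ((312 - 10) mod 3) = 12, which is [22, 10, 40, 40, 40, 22].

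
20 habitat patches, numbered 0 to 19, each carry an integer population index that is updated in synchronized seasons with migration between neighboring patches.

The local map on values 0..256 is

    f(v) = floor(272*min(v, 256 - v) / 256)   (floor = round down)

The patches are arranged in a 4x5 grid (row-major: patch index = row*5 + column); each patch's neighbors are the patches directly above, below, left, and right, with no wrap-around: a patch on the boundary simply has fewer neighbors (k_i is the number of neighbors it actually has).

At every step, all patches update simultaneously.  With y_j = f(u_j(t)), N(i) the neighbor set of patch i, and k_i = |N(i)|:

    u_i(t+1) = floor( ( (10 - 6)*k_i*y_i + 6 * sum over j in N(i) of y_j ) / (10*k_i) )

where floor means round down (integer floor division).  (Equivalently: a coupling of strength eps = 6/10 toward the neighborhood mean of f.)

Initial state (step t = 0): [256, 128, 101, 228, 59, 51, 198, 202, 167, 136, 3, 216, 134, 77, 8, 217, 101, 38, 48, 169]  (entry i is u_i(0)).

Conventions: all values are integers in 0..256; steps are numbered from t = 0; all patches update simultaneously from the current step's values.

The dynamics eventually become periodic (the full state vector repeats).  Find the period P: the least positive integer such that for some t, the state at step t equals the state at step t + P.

Simulating step by step:
t=0: [256, 128, 101, 228, 59, 51, 198, 202, 167, 136, 3, 216, 134, 77, 8, 217, 101, 38, 48, 169]
t=1: [57, 88, 87, 64, 71, 34, 67, 81, 81, 83, 28, 61, 84, 74, 63, 49, 67, 73, 63, 54]
t=2: [62, 81, 86, 77, 76, 46, 70, 85, 82, 80, 42, 64, 81, 77, 71, 50, 67, 76, 68, 62]
t=3: [66, 80, 87, 84, 81, 55, 73, 86, 85, 82, 51, 68, 82, 80, 76, 55, 68, 77, 74, 70]
t=4: [70, 81, 89, 89, 87, 63, 76, 88, 88, 86, 59, 72, 84, 84, 81, 61, 71, 79, 79, 77]
t=5: [75, 84, 92, 93, 92, 69, 80, 90, 92, 90, 66, 76, 86, 88, 86, 66, 74, 82, 83, 83]
t=6: [80, 87, 95, 97, 96, 76, 84, 93, 95, 95, 72, 80, 89, 92, 91, 72, 78, 86, 88, 88]
t=7: [85, 91, 98, 101, 101, 82, 88, 96, 99, 99, 78, 85, 93, 96, 96, 77, 83, 90, 93, 93]
t=8: [90, 95, 102, 106, 106, 87, 93, 100, 104, 104, 84, 90, 97, 101, 101, 83, 88, 94, 98, 99]
t=9: [95, 100, 106, 110, 111, 93, 98, 105, 109, 109, 90, 95, 102, 106, 107, 89, 93, 99, 103, 105]
t=10: [101, 105, 111, 115, 116, 99, 103, 110, 114, 115, 96, 100, 107, 111, 112, 95, 99, 105, 109, 111]
t=11: [107, 111, 116, 121, 122, 105, 109, 115, 119, 121, 103, 106, 112, 117, 118, 102, 105, 111, 115, 117]
t=12: [113, 117, 122, 126, 128, 111, 115, 121, 125, 127, 109, 112, 118, 123, 125, 109, 111, 117, 121, 123]
t=13: [120, 123, 128, 132, 134, 118, 122, 127, 131, 133, 116, 119, 125, 129, 131, 115, 118, 123, 128, 130]
t=14: [127, 130, 133, 131, 129, 125, 128, 132, 132, 130, 123, 126, 131, 133, 132, 123, 125, 130, 133, 133]
t=15: [133, 133, 131, 131, 133, 132, 133, 131, 131, 132, 131, 132, 131, 130, 131, 130, 132, 132, 130, 130]
t=16: [130, 130, 131, 131, 130, 130, 130, 131, 132, 131, 131, 131, 131, 132, 132, 132, 131, 131, 132, 132]
t=17: [133, 132, 132, 132, 132, 132, 132, 132, 131, 131, 132, 132, 131, 131, 131, 131, 131, 131, 131, 131]
t=18: [130, 130, 131, 131, 131, 130, 131, 131, 131, 131, 131, 131, 131, 132, 132, 131, 131, 132, 132, 132]
t=19: [133, 132, 132, 132, 132, 132, 132, 132, 131, 131, 132, 132, 131, 131, 131, 132, 131, 131, 131, 131]
t=20: [130, 130, 131, 131, 131, 130, 131, 131, 131, 131, 131, 131, 131, 132, 132, 131, 131, 132, 132, 132]

Answer: 2
Key observation: The state at step 18, [130, 130, 131, 131, 131, 130, 131, 131, 131, 131, 131, 131, 131, 132, 132, 131, 131, 132, 132, 132], reappears at step 20 — and no state repeats earlier — so the cycle the system enters has period 2.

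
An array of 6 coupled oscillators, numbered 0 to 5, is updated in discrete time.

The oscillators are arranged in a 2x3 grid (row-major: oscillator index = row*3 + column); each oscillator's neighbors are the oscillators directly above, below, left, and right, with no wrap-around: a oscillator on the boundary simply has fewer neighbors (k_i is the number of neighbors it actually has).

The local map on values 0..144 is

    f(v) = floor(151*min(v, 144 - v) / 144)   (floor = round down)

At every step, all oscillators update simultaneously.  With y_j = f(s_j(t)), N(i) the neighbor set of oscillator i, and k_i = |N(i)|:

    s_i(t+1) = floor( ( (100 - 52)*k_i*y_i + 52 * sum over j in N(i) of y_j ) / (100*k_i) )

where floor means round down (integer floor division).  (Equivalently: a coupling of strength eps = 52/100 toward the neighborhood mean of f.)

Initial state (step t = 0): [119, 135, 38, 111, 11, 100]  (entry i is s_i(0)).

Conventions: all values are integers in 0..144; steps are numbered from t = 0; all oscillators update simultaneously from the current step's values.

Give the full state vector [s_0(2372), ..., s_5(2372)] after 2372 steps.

Answer: [74, 74, 74, 74, 74, 74]
Key observation: The state at step 36, [74, 74, 74, 74, 74, 74], reappears at step 38: the system is in a cycle of period 2 from step 36 on.  Therefore the state at step 2372 equals the state at step 36 + ((2372 - 36) mod 2) = 36, which is [74, 74, 74, 74, 74, 74].

Derivation:
t=0: [119, 135, 38, 111, 11, 100]
t=1: [23, 17, 33, 25, 20, 35]
t=2: [22, 21, 30, 23, 23, 31]
t=3: [23, 24, 28, 23, 25, 29]
t=4: [24, 25, 28, 24, 26, 28]
t=5: [25, 26, 28, 25, 26, 28]
t=6: [26, 27, 28, 26, 27, 28]
t=7: [27, 28, 28, 27, 28, 28]
t=8: [28, 28, 29, 28, 28, 29]
t=9: [29, 29, 29, 29, 29, 29]
t=10: [30, 30, 30, 30, 30, 30]
t=11: [31, 31, 31, 31, 31, 31]
t=12: [32, 32, 32, 32, 32, 32]
t=13: [33, 33, 33, 33, 33, 33]
t=14: [34, 34, 34, 34, 34, 34]
t=15: [35, 35, 35, 35, 35, 35]
t=16: [36, 36, 36, 36, 36, 36]
t=17: [37, 37, 37, 37, 37, 37]
t=18: [38, 38, 38, 38, 38, 38]
t=19: [39, 39, 39, 39, 39, 39]
t=20: [40, 40, 40, 40, 40, 40]
t=21: [41, 41, 41, 41, 41, 41]
t=22: [42, 42, 42, 42, 42, 42]
t=23: [44, 44, 44, 44, 44, 44]
t=24: [46, 46, 46, 46, 46, 46]
t=25: [48, 48, 48, 48, 48, 48]
t=26: [50, 50, 50, 50, 50, 50]
t=27: [52, 52, 52, 52, 52, 52]
t=28: [54, 54, 54, 54, 54, 54]
t=29: [56, 56, 56, 56, 56, 56]
t=30: [58, 58, 58, 58, 58, 58]
t=31: [60, 60, 60, 60, 60, 60]
t=32: [62, 62, 62, 62, 62, 62]
t=33: [65, 65, 65, 65, 65, 65]
t=34: [68, 68, 68, 68, 68, 68]
t=35: [71, 71, 71, 71, 71, 71]
t=36: [74, 74, 74, 74, 74, 74]
t=37: [73, 73, 73, 73, 73, 73]
t=38: [74, 74, 74, 74, 74, 74]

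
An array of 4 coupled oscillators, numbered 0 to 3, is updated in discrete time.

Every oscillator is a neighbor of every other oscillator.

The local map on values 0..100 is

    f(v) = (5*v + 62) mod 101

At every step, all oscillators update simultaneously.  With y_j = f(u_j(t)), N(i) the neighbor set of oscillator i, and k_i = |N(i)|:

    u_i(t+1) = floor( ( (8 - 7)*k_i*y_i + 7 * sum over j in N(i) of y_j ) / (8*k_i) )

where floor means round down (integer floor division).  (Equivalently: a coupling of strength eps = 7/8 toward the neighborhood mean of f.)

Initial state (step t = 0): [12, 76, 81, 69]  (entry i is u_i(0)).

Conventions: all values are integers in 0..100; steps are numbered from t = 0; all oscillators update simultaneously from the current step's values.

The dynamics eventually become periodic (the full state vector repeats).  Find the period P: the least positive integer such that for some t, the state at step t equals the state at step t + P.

Simulating step by step:
t=0: [12, 76, 81, 69]
t=1: [32, 30, 25, 35]
t=2: [40, 42, 29, 38]
t=3: [43, 42, 53, 45]
t=4: [61, 62, 70, 59]
t=5: [46, 45, 55, 47]
t=6: [73, 74, 83, 72]
t=7: [37, 36, 29, 38]
t=8: [33, 34, 40, 32]
t=9: [35, 34, 29, 36]
t=10: [26, 27, 31, 25]
t=11: [68, 68, 81, 69]
t=12: [60, 60, 66, 76]
t=13: [61, 61, 56, 65]
t=14: [62, 62, 66, 59]
t=15: [70, 70, 67, 72]
t=16: [36, 36, 21, 34]
t=17: [44, 44, 40, 46]
t=18: [77, 77, 80, 75]
t=19: [44, 44, 41, 46]
t=20: [78, 78, 81, 76]
t=21: [49, 49, 46, 51]
t=22: [32, 32, 17, 30]
t=23: [24, 24, 20, 26]
t=24: [78, 78, 81, 76]

Answer: 4
Key observation: The state at step 20, [78, 78, 81, 76], reappears at step 24 — and no state repeats earlier — so the cycle the system enters has period 4.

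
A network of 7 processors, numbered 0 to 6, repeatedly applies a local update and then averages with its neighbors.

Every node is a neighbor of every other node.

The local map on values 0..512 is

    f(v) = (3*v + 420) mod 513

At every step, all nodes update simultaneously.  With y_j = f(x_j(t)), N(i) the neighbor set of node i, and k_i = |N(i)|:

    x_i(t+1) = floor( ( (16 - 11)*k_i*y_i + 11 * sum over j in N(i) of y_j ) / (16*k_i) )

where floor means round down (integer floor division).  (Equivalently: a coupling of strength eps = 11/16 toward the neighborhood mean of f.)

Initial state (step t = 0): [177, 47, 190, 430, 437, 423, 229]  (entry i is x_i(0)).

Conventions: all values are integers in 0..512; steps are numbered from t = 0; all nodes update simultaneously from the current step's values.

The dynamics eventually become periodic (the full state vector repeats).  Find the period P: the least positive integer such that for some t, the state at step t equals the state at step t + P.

Simulating step by step:
t=0: [177, 47, 190, 430, 437, 423, 229]
t=1: [265, 187, 272, 212, 216, 208, 194]
t=2: [203, 258, 207, 171, 174, 169, 262]
t=3: [187, 219, 189, 269, 271, 268, 222]
t=4: [282, 200, 283, 229, 231, 229, 201]
t=5: [247, 300, 248, 216, 217, 216, 301]
t=6: [140, 171, 141, 122, 122, 122, 172]
t=7: [330, 348, 331, 319, 319, 319, 349]
t=8: [385, 396, 386, 379, 379, 379, 397]
t=9: [38, 44, 38, 34, 34, 34, 45]
t=10: [21, 24, 21, 18, 18, 18, 25]
t=11: [482, 484, 482, 480, 480, 480, 484]
t=12: [326, 327, 326, 325, 325, 325, 327]
t=13: [371, 372, 371, 371, 371, 371, 372]
t=14: [507, 508, 507, 507, 507, 507, 508]
t=15: [402, 403, 402, 402, 402, 402, 403]
t=16: [87, 88, 87, 87, 87, 87, 88]
t=17: [168, 169, 168, 168, 168, 168, 169]
t=18: [411, 412, 411, 411, 411, 411, 412]
t=19: [114, 115, 114, 114, 114, 114, 115]
t=20: [249, 250, 249, 249, 249, 249, 250]
t=21: [141, 142, 141, 141, 141, 141, 142]
t=22: [330, 331, 330, 330, 330, 330, 331]
t=23: [384, 385, 384, 384, 384, 384, 385]
t=24: [33, 34, 33, 33, 33, 33, 34]
t=25: [6, 7, 6, 6, 6, 6, 7]
t=26: [438, 439, 438, 438, 438, 438, 439]
t=27: [195, 196, 195, 195, 195, 195, 196]
t=28: [492, 493, 492, 492, 492, 492, 493]
t=29: [357, 358, 357, 357, 357, 357, 358]
t=30: [465, 466, 465, 465, 465, 465, 466]
t=31: [276, 277, 276, 276, 276, 276, 277]
t=32: [222, 223, 222, 222, 222, 222, 223]
t=33: [60, 61, 60, 60, 60, 60, 61]
t=34: [87, 88, 87, 87, 87, 87, 88]

Answer: 18
Key observation: The state at step 16, [87, 88, 87, 87, 87, 87, 88], reappears at step 34 — and no state repeats earlier — so the cycle the system enters has period 18.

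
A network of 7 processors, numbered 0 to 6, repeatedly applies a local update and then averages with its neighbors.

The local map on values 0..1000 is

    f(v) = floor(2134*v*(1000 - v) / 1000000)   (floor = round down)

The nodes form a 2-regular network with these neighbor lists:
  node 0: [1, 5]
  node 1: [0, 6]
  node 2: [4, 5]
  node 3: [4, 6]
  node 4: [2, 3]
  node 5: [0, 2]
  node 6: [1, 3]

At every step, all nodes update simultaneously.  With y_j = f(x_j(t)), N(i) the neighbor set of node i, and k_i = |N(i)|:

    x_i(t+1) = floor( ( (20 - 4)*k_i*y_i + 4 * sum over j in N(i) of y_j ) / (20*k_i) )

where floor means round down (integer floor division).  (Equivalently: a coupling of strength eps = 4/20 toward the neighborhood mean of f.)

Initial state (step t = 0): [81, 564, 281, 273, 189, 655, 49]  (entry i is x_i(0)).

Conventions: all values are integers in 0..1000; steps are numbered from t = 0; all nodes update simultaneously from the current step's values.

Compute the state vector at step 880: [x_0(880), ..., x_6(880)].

Simulating step by step:
t=0: [81, 564, 281, 273, 189, 655, 49]
t=1: [227, 444, 425, 381, 347, 444, 173]
t=2: [404, 488, 517, 481, 488, 510, 346]
t=3: [517, 525, 532, 527, 532, 530, 492]
t=4: [531, 532, 531, 531, 531, 531, 532]
t=5: [531, 531, 531, 531, 531, 531, 531]
t=6: [531, 531, 531, 531, 531, 531, 531]

Answer: [531, 531, 531, 531, 531, 531, 531]
Key observation: The state at step 5, [531, 531, 531, 531, 531, 531, 531], reappears at step 6: the system is in a cycle of period 1 from step 5 on.  Therefore the state at step 880 equals the state at step 5 + ((880 - 5) mod 1) = 5, which is [531, 531, 531, 531, 531, 531, 531].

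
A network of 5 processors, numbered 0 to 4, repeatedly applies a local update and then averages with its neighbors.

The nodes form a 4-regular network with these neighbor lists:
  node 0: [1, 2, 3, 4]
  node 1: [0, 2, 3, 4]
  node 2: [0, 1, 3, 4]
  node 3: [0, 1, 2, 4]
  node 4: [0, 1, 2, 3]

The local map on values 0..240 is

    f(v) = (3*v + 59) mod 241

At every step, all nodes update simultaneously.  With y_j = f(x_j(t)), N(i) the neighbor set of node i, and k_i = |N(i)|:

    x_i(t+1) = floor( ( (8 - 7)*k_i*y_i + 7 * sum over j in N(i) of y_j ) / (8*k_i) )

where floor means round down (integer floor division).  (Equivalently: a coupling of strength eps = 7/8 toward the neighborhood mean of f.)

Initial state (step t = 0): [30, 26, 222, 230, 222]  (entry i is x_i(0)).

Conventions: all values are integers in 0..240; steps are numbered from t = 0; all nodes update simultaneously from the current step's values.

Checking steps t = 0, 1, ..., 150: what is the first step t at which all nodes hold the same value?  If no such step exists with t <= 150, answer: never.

Simulating step by step:
t=0: [30, 26, 222, 230, 222]  (not all equal)
t=1: [55, 56, 68, 66, 68]  (not all equal)
t=2: [90, 90, 109, 110, 109]  (not all equal)
t=3: [126, 126, 120, 120, 120]  (not all equal)
t=4: [184, 184, 185, 185, 185]  (not all equal)
t=5: [130, 130, 130, 130, 130]  (all equal)

Answer: 5
Key observation: Synchronization is absorbing here: once all nodes are equal they stay equal, and step 5 is the first all-equal step.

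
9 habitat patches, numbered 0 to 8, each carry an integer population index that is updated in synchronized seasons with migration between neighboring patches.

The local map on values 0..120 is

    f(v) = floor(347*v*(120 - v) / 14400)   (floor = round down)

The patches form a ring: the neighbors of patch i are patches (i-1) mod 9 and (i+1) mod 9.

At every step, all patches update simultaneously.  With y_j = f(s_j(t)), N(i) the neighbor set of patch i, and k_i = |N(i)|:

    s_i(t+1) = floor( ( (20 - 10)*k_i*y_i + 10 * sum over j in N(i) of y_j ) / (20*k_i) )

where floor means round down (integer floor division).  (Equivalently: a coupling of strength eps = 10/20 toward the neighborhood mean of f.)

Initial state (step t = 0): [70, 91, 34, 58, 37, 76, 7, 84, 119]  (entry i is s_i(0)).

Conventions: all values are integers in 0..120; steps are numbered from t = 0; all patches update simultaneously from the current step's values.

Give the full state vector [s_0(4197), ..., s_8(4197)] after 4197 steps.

Simulating step by step:
t=0: [70, 91, 34, 58, 37, 76, 7, 84, 119]
t=1: [58, 70, 72, 79, 78, 63, 47, 41, 40]
t=2: [83, 84, 82, 79, 80, 83, 82, 78, 79]
t=3: [74, 73, 75, 77, 76, 75, 75, 77, 77]
t=4: [81, 81, 80, 79, 80, 80, 80, 79, 79]
t=5: [76, 76, 77, 77, 77, 77, 77, 77, 77]
t=6: [79, 79, 79, 79, 79, 79, 79, 79, 79]
t=7: [78, 78, 78, 78, 78, 78, 78, 78, 78]
t=8: [78, 78, 78, 78, 78, 78, 78, 78, 78]

Answer: [78, 78, 78, 78, 78, 78, 78, 78, 78]
Key observation: The state at step 7, [78, 78, 78, 78, 78, 78, 78, 78, 78], reappears at step 8: the system is in a cycle of period 1 from step 7 on.  Therefore the state at step 4197 equals the state at step 7 + ((4197 - 7) mod 1) = 7, which is [78, 78, 78, 78, 78, 78, 78, 78, 78].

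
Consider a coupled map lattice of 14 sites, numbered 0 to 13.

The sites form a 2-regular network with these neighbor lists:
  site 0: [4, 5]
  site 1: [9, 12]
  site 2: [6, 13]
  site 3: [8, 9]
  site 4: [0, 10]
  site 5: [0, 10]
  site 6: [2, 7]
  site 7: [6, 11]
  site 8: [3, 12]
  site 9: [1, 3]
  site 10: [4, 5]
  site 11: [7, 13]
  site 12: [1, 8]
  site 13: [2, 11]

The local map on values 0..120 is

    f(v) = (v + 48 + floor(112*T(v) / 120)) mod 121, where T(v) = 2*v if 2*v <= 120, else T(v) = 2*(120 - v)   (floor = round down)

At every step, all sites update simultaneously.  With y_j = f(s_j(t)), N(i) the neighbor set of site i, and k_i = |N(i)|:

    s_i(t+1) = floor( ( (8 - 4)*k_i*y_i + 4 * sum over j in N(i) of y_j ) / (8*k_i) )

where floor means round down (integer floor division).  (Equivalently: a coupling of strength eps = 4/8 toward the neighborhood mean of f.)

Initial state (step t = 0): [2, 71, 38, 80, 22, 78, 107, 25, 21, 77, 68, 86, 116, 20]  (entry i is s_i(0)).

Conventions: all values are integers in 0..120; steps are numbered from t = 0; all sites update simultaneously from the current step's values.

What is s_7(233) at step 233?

Answer: s_7(233) = 80
Key observation: The state at step 9, [82, 82, 80, 82, 82, 82, 80, 80, 82, 82, 82, 80, 82, 80], reappears at step 11: the system is in a cycle of period 2 from step 9 on.  Therefore the state at step 233 equals the state at step 9 + ((233 - 9) mod 2) = 9, which is [82, 82, 80, 82, 82, 82, 80, 80, 82, 82, 82, 80, 82, 80].

Derivation:
t=0: [2, 71, 38, 80, 22, 78, 107, 25, 21, 77, 68, 86, 116, 20]
t=1: [75, 78, 58, 88, 91, 77, 67, 93, 86, 84, 94, 94, 74, 80]
t=2: [82, 82, 89, 75, 74, 80, 86, 75, 78, 78, 73, 72, 82, 81]
t=3: [81, 80, 75, 84, 84, 82, 77, 84, 82, 82, 85, 85, 80, 80]
t=4: [79, 80, 84, 78, 78, 78, 83, 79, 79, 79, 77, 78, 80, 81]
t=5: [82, 81, 78, 82, 83, 83, 79, 81, 82, 82, 83, 82, 81, 80]
t=6: [79, 79, 82, 79, 79, 79, 81, 80, 79, 79, 79, 79, 79, 81]
t=7: [82, 82, 79, 82, 82, 82, 80, 81, 82, 82, 82, 81, 82, 80]
t=8: [79, 79, 81, 79, 79, 79, 81, 80, 79, 79, 79, 80, 79, 81]
t=9: [82, 82, 80, 82, 82, 82, 80, 80, 82, 82, 82, 80, 82, 80]
t=10: [79, 79, 81, 79, 79, 79, 81, 81, 79, 79, 79, 81, 79, 81]
t=11: [82, 82, 80, 82, 82, 82, 80, 80, 82, 82, 82, 80, 82, 80]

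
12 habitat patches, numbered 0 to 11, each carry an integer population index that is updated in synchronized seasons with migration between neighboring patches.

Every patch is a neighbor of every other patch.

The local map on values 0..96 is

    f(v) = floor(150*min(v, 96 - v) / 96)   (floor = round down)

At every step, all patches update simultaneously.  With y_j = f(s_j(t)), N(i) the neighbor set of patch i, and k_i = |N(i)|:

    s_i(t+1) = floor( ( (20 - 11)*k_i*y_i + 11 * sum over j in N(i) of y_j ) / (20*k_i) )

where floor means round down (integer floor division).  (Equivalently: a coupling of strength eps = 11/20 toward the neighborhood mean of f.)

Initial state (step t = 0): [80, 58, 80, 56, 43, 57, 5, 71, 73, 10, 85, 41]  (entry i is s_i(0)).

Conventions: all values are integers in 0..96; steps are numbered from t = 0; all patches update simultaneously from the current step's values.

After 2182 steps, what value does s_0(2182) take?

Answer: s_0(2182) = 59
Key observation: The state at step 14, [59, 57, 59, 57, 57, 57, 59, 58, 58, 59, 59, 57], reappears at step 16: the system is in a cycle of period 2 from step 14 on.  Therefore the state at step 2182 equals the state at step 14 + ((2182 - 14) mod 2) = 14, which is [59, 57, 59, 57, 57, 57, 59, 58, 58, 59, 59, 57].

Derivation:
t=0: [80, 58, 80, 56, 43, 57, 5, 71, 73, 10, 85, 41]
t=1: [33, 47, 33, 48, 50, 47, 26, 39, 37, 29, 30, 49]
t=2: [56, 64, 56, 65, 64, 64, 51, 59, 58, 53, 54, 64]
t=3: [59, 54, 59, 53, 54, 54, 62, 57, 58, 61, 60, 54]
t=4: [58, 62, 58, 62, 62, 62, 57, 60, 59, 57, 58, 62]
t=5: [57, 54, 57, 54, 54, 54, 57, 56, 56, 57, 57, 54]
t=6: [61, 63, 61, 63, 63, 63, 61, 62, 62, 61, 61, 63]
t=7: [53, 51, 53, 51, 51, 51, 53, 52, 52, 53, 53, 51]
t=8: [67, 69, 67, 69, 69, 69, 67, 68, 68, 67, 67, 69]
t=9: [44, 42, 44, 42, 42, 42, 44, 43, 43, 44, 44, 42]
t=10: [67, 65, 67, 65, 65, 65, 67, 66, 66, 67, 67, 65]
t=11: [45, 47, 45, 47, 47, 47, 45, 46, 46, 45, 45, 47]
t=12: [70, 72, 70, 72, 72, 72, 70, 71, 71, 70, 70, 72]
t=13: [39, 37, 39, 37, 37, 37, 39, 38, 38, 39, 39, 37]
t=14: [59, 57, 59, 57, 57, 57, 59, 58, 58, 59, 59, 57]
t=15: [57, 59, 57, 59, 59, 59, 57, 58, 58, 57, 57, 59]
t=16: [59, 57, 59, 57, 57, 57, 59, 58, 58, 59, 59, 57]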